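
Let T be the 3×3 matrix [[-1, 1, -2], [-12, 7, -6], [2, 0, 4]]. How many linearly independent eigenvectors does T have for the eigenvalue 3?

1

T − 3I = [[-4, 1, -2], [-12, 4, -6], [2, 0, 1]].
This matrix has rank 2, so its null space has dimension 3 − 2 = 1.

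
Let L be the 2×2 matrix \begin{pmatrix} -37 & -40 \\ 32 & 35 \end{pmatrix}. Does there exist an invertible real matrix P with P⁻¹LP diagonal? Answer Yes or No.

Characteristic polynomial: p(t) = t^2 + 2t - 15 = (t - 3)(t + 5).
All 2 eigenvalues are distinct, so L is diagonalizable.

Yes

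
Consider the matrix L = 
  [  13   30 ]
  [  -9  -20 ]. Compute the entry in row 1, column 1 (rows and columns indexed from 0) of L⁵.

Characteristic polynomial: s^2 + 7s + 10 = (s + 2)(s + 5), so the eigenvalues are -5, -2.
s=-2: eigenvector (-2, 1).
s=-5: eigenvector (-5, 3).
P = [[-2, -5], [1, 3]], D = diag(-2, -5), P⁻¹ = [[-3, -5], [1, 2]].
L⁵ = P·diag(-32, -3125)·P⁻¹ = [[15433, 30930], [-9279, -18590]].
The requested entry is -18590.

-18590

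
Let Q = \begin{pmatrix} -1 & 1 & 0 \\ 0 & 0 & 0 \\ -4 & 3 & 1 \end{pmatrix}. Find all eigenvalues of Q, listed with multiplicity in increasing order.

-1, 0, 1

Characteristic polynomial: p(μ) = μ^3 - μ = μ(μ - 1)(μ + 1).
Roots (with multiplicity): -1, 0, 1.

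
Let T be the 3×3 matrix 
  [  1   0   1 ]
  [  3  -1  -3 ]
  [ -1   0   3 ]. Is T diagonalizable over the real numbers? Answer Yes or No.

No

Characteristic polynomial: p(s) = s^3 - 3s^2 + 4 = (s - 2)^2(s + 1).
s = 2 has algebraic multiplicity 2; rank(T − 2I) = 2, so geometric multiplicity = 1.
Geometric multiplicity < algebraic multiplicity, so T is not diagonalizable.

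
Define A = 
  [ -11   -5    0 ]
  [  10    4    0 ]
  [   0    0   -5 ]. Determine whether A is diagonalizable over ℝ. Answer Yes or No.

Characteristic polynomial: p(t) = t^3 + 12t^2 + 41t + 30 = (t + 1)(t + 5)(t + 6).
All 3 eigenvalues are distinct, so A is diagonalizable.

Yes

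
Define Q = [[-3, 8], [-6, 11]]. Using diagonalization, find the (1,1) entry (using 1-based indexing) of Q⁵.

Characteristic polynomial: μ^2 - 8μ + 15 = (μ - 5)(μ - 3), so the eigenvalues are 3, 5.
μ=3: eigenvector (4, 3).
μ=5: eigenvector (1, 1).
P = [[4, 1], [3, 1]], D = diag(3, 5), P⁻¹ = [[1, -1], [-3, 4]].
Q⁵ = P·diag(243, 3125)·P⁻¹ = [[-8403, 11528], [-8646, 11771]].
The requested entry is -8403.

-8403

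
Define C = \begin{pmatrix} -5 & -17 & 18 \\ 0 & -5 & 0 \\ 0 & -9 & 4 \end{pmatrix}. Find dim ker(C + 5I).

C + 5I = [[0, -17, 18], [0, 0, 0], [0, -9, 9]].
This matrix has rank 2, so its null space has dimension 3 − 2 = 1.

1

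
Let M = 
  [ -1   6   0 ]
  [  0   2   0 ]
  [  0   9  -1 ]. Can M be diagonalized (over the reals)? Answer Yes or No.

Characteristic polynomial: p(t) = t^3 - 3t - 2 = (t - 2)(t + 1)^2.
t = -1 has algebraic multiplicity 2; rank(M + 1I) = 1, so geometric multiplicity = 2.
Every eigenvalue has geometric = algebraic multiplicity, so M is diagonalizable.

Yes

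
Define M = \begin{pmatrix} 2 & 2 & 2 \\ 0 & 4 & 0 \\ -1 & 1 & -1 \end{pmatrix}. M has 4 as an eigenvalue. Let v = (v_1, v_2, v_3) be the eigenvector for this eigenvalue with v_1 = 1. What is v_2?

1

M − 4I = [[-2, 2, 2], [0, 0, 0], [-1, 1, -5]].
Solving (M − 4I)v = 0 gives the eigenspace spanned by (1, 1, 0).
With v_1 = 1, v = (1, 1, 0), so v_2 = 1.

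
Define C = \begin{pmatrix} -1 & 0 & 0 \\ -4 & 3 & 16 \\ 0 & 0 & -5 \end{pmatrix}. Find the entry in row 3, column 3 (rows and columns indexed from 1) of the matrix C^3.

Characteristic polynomial: r^3 + 3r^2 - 13r - 15 = (r - 3)(r + 1)(r + 5), so the eigenvalues are -5, -1, 3.
r=3: eigenvector (0, 1, 0).
r=-1: eigenvector (1, 1, 0).
r=-5: eigenvector (0, -2, 1).
P = [[0, 1, 0], [1, 1, -2], [0, 0, 1]], D = diag(3, -1, -5), P⁻¹ = [[-1, 1, 2], [1, 0, 0], [0, 0, 1]].
C³ = P·diag(27, -1, -125)·P⁻¹ = [[-1, 0, 0], [-28, 27, 304], [0, 0, -125]].
The requested entry is -125.

-125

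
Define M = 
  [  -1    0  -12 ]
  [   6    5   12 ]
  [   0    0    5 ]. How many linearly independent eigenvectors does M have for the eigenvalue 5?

M − 5I = [[-6, 0, -12], [6, 0, 12], [0, 0, 0]].
This matrix has rank 1, so its null space has dimension 3 − 1 = 2.

2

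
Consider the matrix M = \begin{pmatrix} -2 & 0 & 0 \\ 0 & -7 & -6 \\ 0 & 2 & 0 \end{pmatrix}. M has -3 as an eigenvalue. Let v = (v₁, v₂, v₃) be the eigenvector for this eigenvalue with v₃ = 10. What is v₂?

-15

M + 3I = [[1, 0, 0], [0, -4, -6], [0, 2, 3]].
Solving (M + 3I)v = 0 gives the eigenspace spanned by (0, -15, 10).
With v₃ = 10, v = (0, -15, 10), so v₂ = -15.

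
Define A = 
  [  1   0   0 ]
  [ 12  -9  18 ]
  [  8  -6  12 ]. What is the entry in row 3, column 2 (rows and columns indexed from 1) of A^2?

Characteristic polynomial: λ^3 - 4λ^2 + 3λ = λ(λ - 3)(λ - 1), so the eigenvalues are 0, 1, 3.
λ=1: eigenvector (1, -6, -4).
λ=3: eigenvector (0, -3, -2).
λ=0: eigenvector (0, 2, 1).
P = [[1, 0, 0], [-6, -3, 2], [-4, -2, 1]], D = diag(1, 3, 0), P⁻¹ = [[1, 0, 0], [-2, 1, -2], [0, 2, -3]].
A² = P·diag(1, 9, 0)·P⁻¹ = [[1, 0, 0], [48, -27, 54], [32, -18, 36]].
The requested entry is -18.

-18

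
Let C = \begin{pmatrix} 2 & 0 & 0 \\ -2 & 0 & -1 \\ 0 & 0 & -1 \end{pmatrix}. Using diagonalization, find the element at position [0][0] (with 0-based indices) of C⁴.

Characteristic polynomial: r^3 - r^2 - 2r = r(r - 2)(r + 1), so the eigenvalues are -1, 0, 2.
r=2: eigenvector (1, -1, 0).
r=0: eigenvector (0, 1, 0).
r=-1: eigenvector (0, 1, 1).
P = [[1, 0, 0], [-1, 1, 1], [0, 0, 1]], D = diag(2, 0, -1), P⁻¹ = [[1, 0, 0], [1, 1, -1], [0, 0, 1]].
C⁴ = P·diag(16, 0, 1)·P⁻¹ = [[16, 0, 0], [-16, 0, 1], [0, 0, 1]].
The requested entry is 16.

16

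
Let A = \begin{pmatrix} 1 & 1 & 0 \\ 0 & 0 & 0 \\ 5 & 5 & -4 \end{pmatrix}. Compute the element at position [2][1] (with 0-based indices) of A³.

65

Characteristic polynomial: t^3 + 3t^2 - 4t = t(t - 1)(t + 4), so the eigenvalues are -4, 0, 1.
t=1: eigenvector (1, 0, 1).
t=0: eigenvector (-1, 1, 0).
t=-4: eigenvector (0, 0, 1).
P = [[1, -1, 0], [0, 1, 0], [1, 0, 1]], D = diag(1, 0, -4), P⁻¹ = [[1, 1, 0], [0, 1, 0], [-1, -1, 1]].
A³ = P·diag(1, 0, -64)·P⁻¹ = [[1, 1, 0], [0, 0, 0], [65, 65, -64]].
The requested entry is 65.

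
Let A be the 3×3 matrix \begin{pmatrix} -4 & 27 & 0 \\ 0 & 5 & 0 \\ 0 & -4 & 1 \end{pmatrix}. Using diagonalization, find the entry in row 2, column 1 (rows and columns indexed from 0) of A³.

Characteristic polynomial: μ^3 - 2μ^2 - 19μ + 20 = (μ - 5)(μ - 1)(μ + 4), so the eigenvalues are -4, 1, 5.
μ=-4: eigenvector (1, 0, 0).
μ=5: eigenvector (3, 1, -1).
μ=1: eigenvector (0, 0, 1).
P = [[1, 3, 0], [0, 1, 0], [0, -1, 1]], D = diag(-4, 5, 1), P⁻¹ = [[1, -3, 0], [0, 1, 0], [0, 1, 1]].
A³ = P·diag(-64, 125, 1)·P⁻¹ = [[-64, 567, 0], [0, 125, 0], [0, -124, 1]].
The requested entry is -124.

-124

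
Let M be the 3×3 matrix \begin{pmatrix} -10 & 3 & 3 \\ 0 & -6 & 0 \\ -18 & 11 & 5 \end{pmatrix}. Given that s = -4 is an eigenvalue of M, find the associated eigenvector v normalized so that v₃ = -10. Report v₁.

M + 4I = [[-6, 3, 3], [0, -2, 0], [-18, 11, 9]].
Solving (M + 4I)v = 0 gives the eigenspace spanned by (-5, 0, -10).
With v₃ = -10, v = (-5, 0, -10), so v₁ = -5.

-5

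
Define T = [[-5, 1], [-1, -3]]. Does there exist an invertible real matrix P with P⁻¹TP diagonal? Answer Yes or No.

No

Characteristic polynomial: p(μ) = μ^2 + 8μ + 16 = (μ + 4)^2.
μ = -4 has algebraic multiplicity 2; rank(T + 4I) = 1, so geometric multiplicity = 1.
Geometric multiplicity < algebraic multiplicity, so T is not diagonalizable.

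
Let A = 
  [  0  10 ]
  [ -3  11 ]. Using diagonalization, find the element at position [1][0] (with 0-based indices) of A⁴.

Characteristic polynomial: μ^2 - 11μ + 30 = (μ - 6)(μ - 5), so the eigenvalues are 5, 6.
μ=5: eigenvector (2, 1).
μ=6: eigenvector (-5, -3).
P = [[2, -5], [1, -3]], D = diag(5, 6), P⁻¹ = [[3, -5], [1, -2]].
A⁴ = P·diag(625, 1296)·P⁻¹ = [[-2730, 6710], [-2013, 4651]].
The requested entry is -2013.

-2013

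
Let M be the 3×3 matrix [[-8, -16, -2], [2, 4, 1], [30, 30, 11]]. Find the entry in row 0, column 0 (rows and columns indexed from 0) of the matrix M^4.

Characteristic polynomial: λ^3 - 7λ^2 - 14λ + 120 = (λ - 6)(λ - 5)(λ + 4), so the eigenvalues are -4, 5, 6.
λ=6: eigenvector (-2, 1, 6).
λ=-4: eigenvector (1, 0, -2).
λ=5: eigenvector (2, -1, -5).
P = [[-2, 1, 2], [1, 0, -1], [6, -2, -5]], D = diag(6, -4, 5), P⁻¹ = [[2, -1, 1], [1, 2, 0], [2, -2, 1]].
M⁴ = P·diag(1296, 256, 625)·P⁻¹ = [[-2428, 604, -1342], [1342, -46, 671], [8790, -2550, 4651]].
The requested entry is -2428.

-2428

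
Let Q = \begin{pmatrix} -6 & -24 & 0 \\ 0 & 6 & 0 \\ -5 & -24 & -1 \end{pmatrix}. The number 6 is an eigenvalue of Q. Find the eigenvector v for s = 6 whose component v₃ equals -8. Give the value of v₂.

4

Q − 6I = [[-12, -24, 0], [0, 0, 0], [-5, -24, -7]].
Solving (Q − 6I)v = 0 gives the eigenspace spanned by (-8, 4, -8).
With v₃ = -8, v = (-8, 4, -8), so v₂ = 4.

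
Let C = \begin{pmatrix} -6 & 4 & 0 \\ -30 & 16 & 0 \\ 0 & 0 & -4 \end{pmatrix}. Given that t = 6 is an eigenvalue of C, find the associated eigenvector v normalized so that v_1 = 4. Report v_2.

C − 6I = [[-12, 4, 0], [-30, 10, 0], [0, 0, -10]].
Solving (C − 6I)v = 0 gives the eigenspace spanned by (4, 12, 0).
With v_1 = 4, v = (4, 12, 0), so v_2 = 12.

12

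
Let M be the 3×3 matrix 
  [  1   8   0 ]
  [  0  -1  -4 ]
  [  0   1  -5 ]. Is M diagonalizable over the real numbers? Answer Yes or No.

No

Characteristic polynomial: p(s) = s^3 + 5s^2 + 3s - 9 = (s - 1)(s + 3)^2.
s = -3 has algebraic multiplicity 2; rank(M + 3I) = 2, so geometric multiplicity = 1.
Geometric multiplicity < algebraic multiplicity, so M is not diagonalizable.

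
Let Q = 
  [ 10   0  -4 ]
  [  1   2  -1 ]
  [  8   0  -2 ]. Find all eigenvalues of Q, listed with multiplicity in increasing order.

Characteristic polynomial: p(r) = r^3 - 10r^2 + 28r - 24 = (r - 6)(r - 2)^2.
Roots (with multiplicity): 2, 2, 6.

2, 2, 6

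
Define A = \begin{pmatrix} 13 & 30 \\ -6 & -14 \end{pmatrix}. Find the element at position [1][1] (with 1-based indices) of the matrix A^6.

-251

Characteristic polynomial: r^2 + r - 2 = (r - 1)(r + 2), so the eigenvalues are -2, 1.
r=1: eigenvector (5, -2).
r=-2: eigenvector (-2, 1).
P = [[5, -2], [-2, 1]], D = diag(1, -2), P⁻¹ = [[1, 2], [2, 5]].
A⁶ = P·diag(1, 64)·P⁻¹ = [[-251, -630], [126, 316]].
The requested entry is -251.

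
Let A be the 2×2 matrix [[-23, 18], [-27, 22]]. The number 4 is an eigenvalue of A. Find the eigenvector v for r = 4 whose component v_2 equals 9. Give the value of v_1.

A − 4I = [[-27, 18], [-27, 18]].
Solving (A − 4I)v = 0 gives the eigenspace spanned by (6, 9).
With v_2 = 9, v = (6, 9), so v_1 = 6.

6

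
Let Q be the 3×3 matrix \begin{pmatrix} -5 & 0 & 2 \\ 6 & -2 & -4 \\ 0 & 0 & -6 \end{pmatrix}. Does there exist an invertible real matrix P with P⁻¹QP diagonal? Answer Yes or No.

Characteristic polynomial: p(r) = r^3 + 13r^2 + 52r + 60 = (r + 2)(r + 5)(r + 6).
All 3 eigenvalues are distinct, so Q is diagonalizable.

Yes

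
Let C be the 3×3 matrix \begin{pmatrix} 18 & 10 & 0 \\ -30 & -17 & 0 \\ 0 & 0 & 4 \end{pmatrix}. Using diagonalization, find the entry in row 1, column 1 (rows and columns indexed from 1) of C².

24

Characteristic polynomial: t^3 - 5t^2 - 2t + 24 = (t - 4)(t - 3)(t + 2), so the eigenvalues are -2, 3, 4.
t=-2: eigenvector (1, -2, 0).
t=4: eigenvector (0, 0, 1).
t=3: eigenvector (2, -3, 0).
P = [[1, 0, 2], [-2, 0, -3], [0, 1, 0]], D = diag(-2, 4, 3), P⁻¹ = [[-3, -2, 0], [0, 0, 1], [2, 1, 0]].
C² = P·diag(4, 16, 9)·P⁻¹ = [[24, 10, 0], [-30, -11, 0], [0, 0, 16]].
The requested entry is 24.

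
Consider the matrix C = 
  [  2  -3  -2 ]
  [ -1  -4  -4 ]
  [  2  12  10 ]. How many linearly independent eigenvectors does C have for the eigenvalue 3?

C − 3I = [[-1, -3, -2], [-1, -7, -4], [2, 12, 7]].
This matrix has rank 2, so its null space has dimension 3 − 2 = 1.

1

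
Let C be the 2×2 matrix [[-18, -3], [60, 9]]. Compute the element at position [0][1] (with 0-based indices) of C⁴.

1215

Characteristic polynomial: μ^2 + 9μ + 18 = (μ + 3)(μ + 6), so the eigenvalues are -6, -3.
μ=-6: eigenvector (1, -4).
μ=-3: eigenvector (-1, 5).
P = [[1, -1], [-4, 5]], D = diag(-6, -3), P⁻¹ = [[5, 1], [4, 1]].
C⁴ = P·diag(1296, 81)·P⁻¹ = [[6156, 1215], [-24300, -4779]].
The requested entry is 1215.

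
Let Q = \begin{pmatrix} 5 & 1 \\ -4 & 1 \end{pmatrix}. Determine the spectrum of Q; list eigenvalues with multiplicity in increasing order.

3, 3

Characteristic polynomial: p(r) = r^2 - 6r + 9 = (r - 3)^2.
Roots (with multiplicity): 3, 3.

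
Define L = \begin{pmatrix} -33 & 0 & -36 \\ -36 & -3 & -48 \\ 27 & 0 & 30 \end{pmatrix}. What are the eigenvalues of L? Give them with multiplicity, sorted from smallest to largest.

-6, -3, 3

Characteristic polynomial: p(s) = s^3 + 6s^2 - 9s - 54 = (s - 3)(s + 3)(s + 6).
Roots (with multiplicity): -6, -3, 3.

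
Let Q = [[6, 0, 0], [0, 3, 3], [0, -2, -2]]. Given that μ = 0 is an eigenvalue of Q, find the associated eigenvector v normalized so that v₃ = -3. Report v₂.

Q = [[6, 0, 0], [0, 3, 3], [0, -2, -2]].
Solving (Q)v = 0 gives the eigenspace spanned by (0, 3, -3).
With v₃ = -3, v = (0, 3, -3), so v₂ = 3.

3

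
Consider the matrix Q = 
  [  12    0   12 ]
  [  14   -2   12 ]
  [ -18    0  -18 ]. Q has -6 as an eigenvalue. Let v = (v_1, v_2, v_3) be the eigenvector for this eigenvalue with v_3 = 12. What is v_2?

-8

Q + 6I = [[18, 0, 12], [14, 4, 12], [-18, 0, -12]].
Solving (Q + 6I)v = 0 gives the eigenspace spanned by (-8, -8, 12).
With v_3 = 12, v = (-8, -8, 12), so v_2 = -8.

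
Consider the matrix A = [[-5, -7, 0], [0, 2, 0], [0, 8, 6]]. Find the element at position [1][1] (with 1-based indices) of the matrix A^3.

-125

Characteristic polynomial: s^3 - 3s^2 - 28s + 60 = (s - 6)(s - 2)(s + 5), so the eigenvalues are -5, 2, 6.
s=-5: eigenvector (1, 0, 0).
s=2: eigenvector (-1, 1, -2).
s=6: eigenvector (0, 0, 1).
P = [[1, -1, 0], [0, 1, 0], [0, -2, 1]], D = diag(-5, 2, 6), P⁻¹ = [[1, 1, 0], [0, 1, 0], [0, 2, 1]].
A³ = P·diag(-125, 8, 216)·P⁻¹ = [[-125, -133, 0], [0, 8, 0], [0, 416, 216]].
The requested entry is -125.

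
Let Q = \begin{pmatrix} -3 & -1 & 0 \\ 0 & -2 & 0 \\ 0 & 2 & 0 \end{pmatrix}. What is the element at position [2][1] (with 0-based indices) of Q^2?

-4

Characteristic polynomial: λ^3 + 5λ^2 + 6λ = λ(λ + 2)(λ + 3), so the eigenvalues are -3, -2, 0.
λ=-3: eigenvector (1, 0, 0).
λ=-2: eigenvector (-1, 1, -1).
λ=0: eigenvector (0, 0, 1).
P = [[1, -1, 0], [0, 1, 0], [0, -1, 1]], D = diag(-3, -2, 0), P⁻¹ = [[1, 1, 0], [0, 1, 0], [0, 1, 1]].
Q² = P·diag(9, 4, 0)·P⁻¹ = [[9, 5, 0], [0, 4, 0], [0, -4, 0]].
The requested entry is -4.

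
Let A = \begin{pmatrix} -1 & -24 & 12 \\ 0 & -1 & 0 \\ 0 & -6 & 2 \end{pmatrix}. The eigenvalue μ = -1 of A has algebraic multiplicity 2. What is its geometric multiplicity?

2

A + 1I = [[0, -24, 12], [0, 0, 0], [0, -6, 3]].
This matrix has rank 1, so its null space has dimension 3 − 1 = 2.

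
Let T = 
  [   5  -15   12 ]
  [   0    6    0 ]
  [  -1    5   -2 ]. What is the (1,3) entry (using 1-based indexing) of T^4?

Characteristic polynomial: μ^3 - 9μ^2 + 20μ - 12 = (μ - 6)(μ - 2)(μ - 1), so the eigenvalues are 1, 2, 6.
μ=2: eigenvector (-4, 0, 1).
μ=6: eigenvector (-3, 1, 1).
μ=1: eigenvector (-3, 0, 1).
P = [[-4, -3, -3], [0, 1, 0], [1, 1, 1]], D = diag(2, 6, 1), P⁻¹ = [[-1, 0, -3], [0, 1, 0], [1, -1, 4]].
T⁴ = P·diag(16, 1296, 1)·P⁻¹ = [[61, -3885, 180], [0, 1296, 0], [-15, 1295, -44]].
The requested entry is 180.

180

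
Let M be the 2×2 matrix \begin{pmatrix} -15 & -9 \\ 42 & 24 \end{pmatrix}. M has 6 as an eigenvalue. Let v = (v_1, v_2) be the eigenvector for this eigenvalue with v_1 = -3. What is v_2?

7

M − 6I = [[-21, -9], [42, 18]].
Solving (M − 6I)v = 0 gives the eigenspace spanned by (-3, 7).
With v_1 = -3, v = (-3, 7), so v_2 = 7.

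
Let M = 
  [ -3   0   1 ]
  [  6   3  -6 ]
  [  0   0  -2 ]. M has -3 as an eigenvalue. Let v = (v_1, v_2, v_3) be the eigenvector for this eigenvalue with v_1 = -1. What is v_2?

M + 3I = [[0, 0, 1], [6, 6, -6], [0, 0, 1]].
Solving (M + 3I)v = 0 gives the eigenspace spanned by (-1, 1, 0).
With v_1 = -1, v = (-1, 1, 0), so v_2 = 1.

1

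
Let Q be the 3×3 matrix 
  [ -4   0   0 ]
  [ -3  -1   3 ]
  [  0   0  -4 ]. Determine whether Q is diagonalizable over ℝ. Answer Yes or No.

Yes

Characteristic polynomial: p(μ) = μ^3 + 9μ^2 + 24μ + 16 = (μ + 1)(μ + 4)^2.
μ = -4 has algebraic multiplicity 2; rank(Q + 4I) = 1, so geometric multiplicity = 2.
Every eigenvalue has geometric = algebraic multiplicity, so Q is diagonalizable.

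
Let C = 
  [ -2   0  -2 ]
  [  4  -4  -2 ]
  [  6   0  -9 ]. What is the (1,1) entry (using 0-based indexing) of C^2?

Characteristic polynomial: t^3 + 15t^2 + 74t + 120 = (t + 4)(t + 5)(t + 6), so the eigenvalues are -6, -5, -4.
t=-6: eigenvector (1, 0, 2).
t=-4: eigenvector (0, 1, 0).
t=-5: eigenvector (-2, 2, -3).
P = [[1, 0, -2], [0, 1, 2], [2, 0, -3]], D = diag(-6, -4, -5), P⁻¹ = [[-3, 0, 2], [4, 1, -2], [-2, 0, 1]].
C² = P·diag(36, 16, 25)·P⁻¹ = [[-8, 0, 22], [-36, 16, 18], [-66, 0, 69]].
The requested entry is 16.

16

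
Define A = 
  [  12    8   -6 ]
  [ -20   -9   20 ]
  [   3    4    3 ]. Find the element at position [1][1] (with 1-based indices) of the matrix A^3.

-198

Characteristic polynomial: λ^3 - 6λ^2 - λ + 6 = (λ - 6)(λ - 1)(λ + 1), so the eigenvalues are -1, 1, 6.
λ=6: eigenvector (1, 0, 1).
λ=-1: eigenvector (-4, 5, -2).
λ=1: eigenvector (-2, 2, -1).
P = [[1, -4, -2], [0, 5, 2], [1, -2, -1]], D = diag(6, -1, 1), P⁻¹ = [[-1, 0, 2], [2, 1, -2], [-5, -2, 5]].
A³ = P·diag(216, -1, 1)·P⁻¹ = [[-198, 8, 414], [-20, -9, 20], [-207, 4, 423]].
The requested entry is -198.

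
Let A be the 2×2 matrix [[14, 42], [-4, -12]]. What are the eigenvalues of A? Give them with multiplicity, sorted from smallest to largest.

0, 2

Characteristic polynomial: p(r) = r^2 - 2r = r(r - 2).
Roots (with multiplicity): 0, 2.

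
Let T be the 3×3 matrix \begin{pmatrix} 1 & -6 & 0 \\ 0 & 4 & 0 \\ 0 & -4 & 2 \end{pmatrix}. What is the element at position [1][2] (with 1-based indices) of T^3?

-126

Characteristic polynomial: λ^3 - 7λ^2 + 14λ - 8 = (λ - 4)(λ - 2)(λ - 1), so the eigenvalues are 1, 2, 4.
λ=1: eigenvector (1, 0, 0).
λ=4: eigenvector (-2, 1, -2).
λ=2: eigenvector (0, 0, 1).
P = [[1, -2, 0], [0, 1, 0], [0, -2, 1]], D = diag(1, 4, 2), P⁻¹ = [[1, 2, 0], [0, 1, 0], [0, 2, 1]].
T³ = P·diag(1, 64, 8)·P⁻¹ = [[1, -126, 0], [0, 64, 0], [0, -112, 8]].
The requested entry is -126.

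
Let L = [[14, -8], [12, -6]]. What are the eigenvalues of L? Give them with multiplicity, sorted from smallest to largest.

2, 6

Characteristic polynomial: p(s) = s^2 - 8s + 12 = (s - 6)(s - 2).
Roots (with multiplicity): 2, 6.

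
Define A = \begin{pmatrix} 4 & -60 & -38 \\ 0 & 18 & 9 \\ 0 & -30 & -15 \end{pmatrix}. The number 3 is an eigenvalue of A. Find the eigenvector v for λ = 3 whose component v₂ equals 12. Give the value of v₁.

-40

A − 3I = [[1, -60, -38], [0, 15, 9], [0, -30, -18]].
Solving (A − 3I)v = 0 gives the eigenspace spanned by (-40, 12, -20).
With v₂ = 12, v = (-40, 12, -20), so v₁ = -40.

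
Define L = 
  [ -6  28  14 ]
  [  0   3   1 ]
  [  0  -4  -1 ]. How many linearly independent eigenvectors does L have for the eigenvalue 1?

L − 1I = [[-7, 28, 14], [0, 2, 1], [0, -4, -2]].
This matrix has rank 2, so its null space has dimension 3 − 2 = 1.

1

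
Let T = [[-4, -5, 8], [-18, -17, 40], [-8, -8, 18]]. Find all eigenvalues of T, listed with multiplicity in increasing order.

Characteristic polynomial: p(μ) = μ^3 + 3μ^2 - 16μ + 12 = (μ - 2)(μ - 1)(μ + 6).
Roots (with multiplicity): -6, 1, 2.

-6, 1, 2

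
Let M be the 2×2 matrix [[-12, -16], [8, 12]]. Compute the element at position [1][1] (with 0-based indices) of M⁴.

Characteristic polynomial: s^2 - 16 = (s - 4)(s + 4), so the eigenvalues are -4, 4.
s=-4: eigenvector (2, -1).
s=4: eigenvector (-1, 1).
P = [[2, -1], [-1, 1]], D = diag(-4, 4), P⁻¹ = [[1, 1], [1, 2]].
M⁴ = P·diag(256, 256)·P⁻¹ = [[256, 0], [0, 256]].
The requested entry is 256.

256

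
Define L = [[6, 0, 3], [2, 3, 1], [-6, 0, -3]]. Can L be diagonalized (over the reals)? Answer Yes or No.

Characteristic polynomial: p(s) = s^3 - 6s^2 + 9s = s(s - 3)^2.
s = 3 has algebraic multiplicity 2; rank(L − 3I) = 2, so geometric multiplicity = 1.
Geometric multiplicity < algebraic multiplicity, so L is not diagonalizable.

No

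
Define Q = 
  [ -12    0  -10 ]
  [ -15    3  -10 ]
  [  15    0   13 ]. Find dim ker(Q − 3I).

Q − 3I = [[-15, 0, -10], [-15, 0, -10], [15, 0, 10]].
This matrix has rank 1, so its null space has dimension 3 − 1 = 2.

2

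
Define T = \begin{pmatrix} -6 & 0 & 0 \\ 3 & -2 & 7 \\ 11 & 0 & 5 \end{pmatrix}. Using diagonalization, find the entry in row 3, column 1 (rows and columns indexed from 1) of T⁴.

-671

Characteristic polynomial: s^3 + 3s^2 - 28s - 60 = (s - 5)(s + 2)(s + 6), so the eigenvalues are -6, -2, 5.
s=-6: eigenvector (-1, -1, 1).
s=-2: eigenvector (0, 1, 0).
s=5: eigenvector (0, 1, 1).
P = [[-1, 0, 0], [-1, 1, 1], [1, 0, 1]], D = diag(-6, -2, 5), P⁻¹ = [[-1, 0, 0], [-2, 1, -1], [1, 0, 1]].
T⁴ = P·diag(1296, 16, 625)·P⁻¹ = [[1296, 0, 0], [1889, 16, 609], [-671, 0, 625]].
The requested entry is -671.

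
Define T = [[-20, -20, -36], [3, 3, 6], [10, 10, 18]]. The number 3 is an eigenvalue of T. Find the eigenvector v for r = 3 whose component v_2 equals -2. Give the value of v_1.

8

T − 3I = [[-23, -20, -36], [3, 0, 6], [10, 10, 15]].
Solving (T − 3I)v = 0 gives the eigenspace spanned by (8, -2, -4).
With v_2 = -2, v = (8, -2, -4), so v_1 = 8.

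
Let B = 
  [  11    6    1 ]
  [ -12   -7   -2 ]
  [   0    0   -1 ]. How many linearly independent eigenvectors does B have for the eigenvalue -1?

1

B + 1I = [[12, 6, 1], [-12, -6, -2], [0, 0, 0]].
This matrix has rank 2, so its null space has dimension 3 − 2 = 1.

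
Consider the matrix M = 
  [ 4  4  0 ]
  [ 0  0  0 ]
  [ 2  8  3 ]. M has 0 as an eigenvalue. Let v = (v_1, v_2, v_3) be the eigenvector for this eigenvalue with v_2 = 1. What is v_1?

M = [[4, 4, 0], [0, 0, 0], [2, 8, 3]].
Solving (M)v = 0 gives the eigenspace spanned by (-1, 1, -2).
With v_2 = 1, v = (-1, 1, -2), so v_1 = -1.

-1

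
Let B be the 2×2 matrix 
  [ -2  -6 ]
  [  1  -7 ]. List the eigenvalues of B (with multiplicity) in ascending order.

Characteristic polynomial: p(t) = t^2 + 9t + 20 = (t + 4)(t + 5).
Roots (with multiplicity): -5, -4.

-5, -4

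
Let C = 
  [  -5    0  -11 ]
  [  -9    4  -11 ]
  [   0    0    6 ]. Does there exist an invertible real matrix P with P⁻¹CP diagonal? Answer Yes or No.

Yes

Characteristic polynomial: p(λ) = λ^3 - 5λ^2 - 26λ + 120 = (λ - 6)(λ - 4)(λ + 5).
All 3 eigenvalues are distinct, so C is diagonalizable.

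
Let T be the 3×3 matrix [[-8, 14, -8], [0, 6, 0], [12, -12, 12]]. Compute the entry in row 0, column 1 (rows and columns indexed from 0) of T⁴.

Characteristic polynomial: s^3 - 10s^2 + 24s = s(s - 6)(s - 4), so the eigenvalues are 0, 4, 6.
s=0: eigenvector (1, 0, -1).
s=4: eigenvector (-2, 0, 3).
s=6: eigenvector (1, 1, 0).
P = [[1, -2, 1], [0, 0, 1], [-1, 3, 0]], D = diag(0, 4, 6), P⁻¹ = [[3, -3, 2], [1, -1, 1], [0, 1, 0]].
T⁴ = P·diag(0, 256, 1296)·P⁻¹ = [[-512, 1808, -512], [0, 1296, 0], [768, -768, 768]].
The requested entry is 1808.

1808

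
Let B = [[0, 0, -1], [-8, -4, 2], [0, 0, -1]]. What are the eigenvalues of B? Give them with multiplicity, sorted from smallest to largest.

Characteristic polynomial: p(s) = s^3 + 5s^2 + 4s = s(s + 1)(s + 4).
Roots (with multiplicity): -4, -1, 0.

-4, -1, 0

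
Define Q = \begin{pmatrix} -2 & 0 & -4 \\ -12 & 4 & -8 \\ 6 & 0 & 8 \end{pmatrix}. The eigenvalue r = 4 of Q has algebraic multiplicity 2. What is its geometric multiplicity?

2

Q − 4I = [[-6, 0, -4], [-12, 0, -8], [6, 0, 4]].
This matrix has rank 1, so its null space has dimension 3 − 1 = 2.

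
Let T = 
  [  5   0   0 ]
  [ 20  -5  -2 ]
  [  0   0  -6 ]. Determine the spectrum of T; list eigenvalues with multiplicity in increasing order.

Characteristic polynomial: p(μ) = μ^3 + 6μ^2 - 25μ - 150 = (μ - 5)(μ + 5)(μ + 6).
Roots (with multiplicity): -6, -5, 5.

-6, -5, 5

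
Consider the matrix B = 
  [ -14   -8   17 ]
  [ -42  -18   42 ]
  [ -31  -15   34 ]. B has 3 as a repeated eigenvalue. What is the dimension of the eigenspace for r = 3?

B − 3I = [[-17, -8, 17], [-42, -21, 42], [-31, -15, 31]].
This matrix has rank 2, so its null space has dimension 3 − 2 = 1.

1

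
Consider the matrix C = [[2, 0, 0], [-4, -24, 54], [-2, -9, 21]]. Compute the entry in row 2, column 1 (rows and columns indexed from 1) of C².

-20

Characteristic polynomial: t^3 + t^2 - 24t + 36 = (t - 3)(t - 2)(t + 6), so the eigenvalues are -6, 2, 3.
t=2: eigenvector (1, 4, 2).
t=-6: eigenvector (0, 3, 1).
t=3: eigenvector (0, 2, 1).
P = [[1, 0, 0], [4, 3, 2], [2, 1, 1]], D = diag(2, -6, 3), P⁻¹ = [[1, 0, 0], [0, 1, -2], [-2, -1, 3]].
C² = P·diag(4, 36, 9)·P⁻¹ = [[4, 0, 0], [-20, 90, -162], [-10, 27, -45]].
The requested entry is -20.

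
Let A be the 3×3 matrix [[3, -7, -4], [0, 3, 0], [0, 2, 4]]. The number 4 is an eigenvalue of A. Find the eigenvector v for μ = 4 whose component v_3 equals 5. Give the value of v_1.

-20

A − 4I = [[-1, -7, -4], [0, -1, 0], [0, 2, 0]].
Solving (A − 4I)v = 0 gives the eigenspace spanned by (-20, 0, 5).
With v_3 = 5, v = (-20, 0, 5), so v_1 = -20.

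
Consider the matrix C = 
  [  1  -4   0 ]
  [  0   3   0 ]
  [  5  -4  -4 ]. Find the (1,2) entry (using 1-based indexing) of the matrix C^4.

Characteristic polynomial: t^3 - 13t + 12 = (t - 3)(t - 1)(t + 4), so the eigenvalues are -4, 1, 3.
t=1: eigenvector (1, 0, 1).
t=3: eigenvector (-2, 1, -2).
t=-4: eigenvector (0, 0, 1).
P = [[1, -2, 0], [0, 1, 0], [1, -2, 1]], D = diag(1, 3, -4), P⁻¹ = [[1, 2, 0], [0, 1, 0], [-1, 0, 1]].
C⁴ = P·diag(1, 81, 256)·P⁻¹ = [[1, -160, 0], [0, 81, 0], [-255, -160, 256]].
The requested entry is -160.

-160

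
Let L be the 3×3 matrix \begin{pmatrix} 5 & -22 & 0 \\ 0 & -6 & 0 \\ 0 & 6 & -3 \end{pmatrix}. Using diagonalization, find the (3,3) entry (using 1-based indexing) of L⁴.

81

Characteristic polynomial: μ^3 + 4μ^2 - 27μ - 90 = (μ - 5)(μ + 3)(μ + 6), so the eigenvalues are -6, -3, 5.
μ=5: eigenvector (1, 0, 0).
μ=-6: eigenvector (2, 1, -2).
μ=-3: eigenvector (0, 0, 1).
P = [[1, 2, 0], [0, 1, 0], [0, -2, 1]], D = diag(5, -6, -3), P⁻¹ = [[1, -2, 0], [0, 1, 0], [0, 2, 1]].
L⁴ = P·diag(625, 1296, 81)·P⁻¹ = [[625, 1342, 0], [0, 1296, 0], [0, -2430, 81]].
The requested entry is 81.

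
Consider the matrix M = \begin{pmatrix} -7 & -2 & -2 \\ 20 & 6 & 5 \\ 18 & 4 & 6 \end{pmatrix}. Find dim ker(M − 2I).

M − 2I = [[-9, -2, -2], [20, 4, 5], [18, 4, 4]].
This matrix has rank 2, so its null space has dimension 3 − 2 = 1.

1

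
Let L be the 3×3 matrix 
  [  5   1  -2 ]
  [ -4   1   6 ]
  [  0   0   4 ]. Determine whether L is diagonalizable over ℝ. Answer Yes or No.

No

Characteristic polynomial: p(λ) = λ^3 - 10λ^2 + 33λ - 36 = (λ - 4)(λ - 3)^2.
λ = 3 has algebraic multiplicity 2; rank(L − 3I) = 2, so geometric multiplicity = 1.
Geometric multiplicity < algebraic multiplicity, so L is not diagonalizable.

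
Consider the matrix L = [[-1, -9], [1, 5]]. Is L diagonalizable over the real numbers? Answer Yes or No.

Characteristic polynomial: p(λ) = λ^2 - 4λ + 4 = (λ - 2)^2.
λ = 2 has algebraic multiplicity 2; rank(L − 2I) = 1, so geometric multiplicity = 1.
Geometric multiplicity < algebraic multiplicity, so L is not diagonalizable.

No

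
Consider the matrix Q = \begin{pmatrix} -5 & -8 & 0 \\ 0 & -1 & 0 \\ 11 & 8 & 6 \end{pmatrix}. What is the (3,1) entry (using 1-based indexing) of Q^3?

341

Characteristic polynomial: t^3 - 31t - 30 = (t - 6)(t + 1)(t + 5), so the eigenvalues are -5, -1, 6.
t=-5: eigenvector (1, 0, -1).
t=-1: eigenvector (-2, 1, 2).
t=6: eigenvector (0, 0, 1).
P = [[1, -2, 0], [0, 1, 0], [-1, 2, 1]], D = diag(-5, -1, 6), P⁻¹ = [[1, 2, 0], [0, 1, 0], [1, 0, 1]].
Q³ = P·diag(-125, -1, 216)·P⁻¹ = [[-125, -248, 0], [0, -1, 0], [341, 248, 216]].
The requested entry is 341.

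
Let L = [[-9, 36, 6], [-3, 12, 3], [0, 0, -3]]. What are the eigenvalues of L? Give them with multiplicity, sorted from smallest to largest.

-3, 0, 3

Characteristic polynomial: p(r) = r^3 - 9r = r(r - 3)(r + 3).
Roots (with multiplicity): -3, 0, 3.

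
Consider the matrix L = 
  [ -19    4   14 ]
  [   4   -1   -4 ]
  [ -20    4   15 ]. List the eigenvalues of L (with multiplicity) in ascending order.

-5, -1, 1

Characteristic polynomial: p(μ) = μ^3 + 5μ^2 - μ - 5 = (μ - 1)(μ + 1)(μ + 5).
Roots (with multiplicity): -5, -1, 1.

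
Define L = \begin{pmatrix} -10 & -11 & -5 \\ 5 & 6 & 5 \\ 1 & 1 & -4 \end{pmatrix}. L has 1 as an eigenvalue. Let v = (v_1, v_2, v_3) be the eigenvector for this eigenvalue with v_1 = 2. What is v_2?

-2

L − 1I = [[-11, -11, -5], [5, 5, 5], [1, 1, -5]].
Solving (L − 1I)v = 0 gives the eigenspace spanned by (2, -2, 0).
With v_1 = 2, v = (2, -2, 0), so v_2 = -2.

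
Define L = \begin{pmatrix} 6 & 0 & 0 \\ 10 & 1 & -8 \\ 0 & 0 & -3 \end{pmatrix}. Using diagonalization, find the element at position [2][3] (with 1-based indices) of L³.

Characteristic polynomial: r^3 - 4r^2 - 15r + 18 = (r - 6)(r - 1)(r + 3), so the eigenvalues are -3, 1, 6.
r=1: eigenvector (0, 1, 0).
r=6: eigenvector (1, 2, 0).
r=-3: eigenvector (0, 2, 1).
P = [[0, 1, 0], [1, 2, 2], [0, 0, 1]], D = diag(1, 6, -3), P⁻¹ = [[-2, 1, -2], [1, 0, 0], [0, 0, 1]].
L³ = P·diag(1, 216, -27)·P⁻¹ = [[216, 0, 0], [430, 1, -56], [0, 0, -27]].
The requested entry is -56.

-56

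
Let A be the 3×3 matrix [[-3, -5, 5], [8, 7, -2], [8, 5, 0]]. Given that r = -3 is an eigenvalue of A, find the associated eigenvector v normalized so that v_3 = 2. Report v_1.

-2

A + 3I = [[0, -5, 5], [8, 10, -2], [8, 5, 3]].
Solving (A + 3I)v = 0 gives the eigenspace spanned by (-2, 2, 2).
With v_3 = 2, v = (-2, 2, 2), so v_1 = -2.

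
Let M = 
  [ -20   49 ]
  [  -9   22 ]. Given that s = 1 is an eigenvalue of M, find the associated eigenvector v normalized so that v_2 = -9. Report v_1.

-21

M − 1I = [[-21, 49], [-9, 21]].
Solving (M − 1I)v = 0 gives the eigenspace spanned by (-21, -9).
With v_2 = -9, v = (-21, -9), so v_1 = -21.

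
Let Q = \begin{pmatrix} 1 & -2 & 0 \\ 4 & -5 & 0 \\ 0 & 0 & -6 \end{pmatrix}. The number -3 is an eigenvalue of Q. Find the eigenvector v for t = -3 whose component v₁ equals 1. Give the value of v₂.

2

Q + 3I = [[4, -2, 0], [4, -2, 0], [0, 0, -3]].
Solving (Q + 3I)v = 0 gives the eigenspace spanned by (1, 2, 0).
With v₁ = 1, v = (1, 2, 0), so v₂ = 2.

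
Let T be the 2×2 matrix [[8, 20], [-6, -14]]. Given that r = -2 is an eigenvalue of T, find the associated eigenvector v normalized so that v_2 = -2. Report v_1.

4

T + 2I = [[10, 20], [-6, -12]].
Solving (T + 2I)v = 0 gives the eigenspace spanned by (4, -2).
With v_2 = -2, v = (4, -2), so v_1 = 4.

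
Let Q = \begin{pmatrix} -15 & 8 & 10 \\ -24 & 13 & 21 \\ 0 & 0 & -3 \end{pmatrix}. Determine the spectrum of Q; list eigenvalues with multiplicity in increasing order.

Characteristic polynomial: p(s) = s^3 + 5s^2 + 3s - 9 = (s - 1)(s + 3)^2.
Roots (with multiplicity): -3, -3, 1.

-3, -3, 1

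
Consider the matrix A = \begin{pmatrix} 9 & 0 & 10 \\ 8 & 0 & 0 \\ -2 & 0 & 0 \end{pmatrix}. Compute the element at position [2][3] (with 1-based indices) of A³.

Characteristic polynomial: μ^3 - 9μ^2 + 20μ = μ(μ - 5)(μ - 4), so the eigenvalues are 0, 4, 5.
μ=5: eigenvector (5, 8, -2).
μ=0: eigenvector (0, 1, 0).
μ=4: eigenvector (-2, -4, 1).
P = [[5, 0, -2], [8, 1, -4], [-2, 0, 1]], D = diag(5, 0, 4), P⁻¹ = [[1, 0, 2], [0, 1, 4], [2, 0, 5]].
A³ = P·diag(125, 0, 64)·P⁻¹ = [[369, 0, 610], [488, 0, 720], [-122, 0, -180]].
The requested entry is 720.

720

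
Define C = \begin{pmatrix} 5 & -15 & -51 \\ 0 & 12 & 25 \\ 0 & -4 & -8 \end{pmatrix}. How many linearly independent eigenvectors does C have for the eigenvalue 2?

1

C − 2I = [[3, -15, -51], [0, 10, 25], [0, -4, -10]].
This matrix has rank 2, so its null space has dimension 3 − 2 = 1.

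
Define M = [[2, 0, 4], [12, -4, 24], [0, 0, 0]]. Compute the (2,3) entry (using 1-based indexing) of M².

Characteristic polynomial: λ^3 + 2λ^2 - 8λ = λ(λ - 2)(λ + 4), so the eigenvalues are -4, 0, 2.
λ=0: eigenvector (-2, 0, 1).
λ=-4: eigenvector (0, 1, 0).
λ=2: eigenvector (1, 2, 0).
P = [[-2, 0, 1], [0, 1, 2], [1, 0, 0]], D = diag(0, -4, 2), P⁻¹ = [[0, 0, 1], [-2, 1, -4], [1, 0, 2]].
M² = P·diag(0, 16, 4)·P⁻¹ = [[4, 0, 8], [-24, 16, -48], [0, 0, 0]].
The requested entry is -48.

-48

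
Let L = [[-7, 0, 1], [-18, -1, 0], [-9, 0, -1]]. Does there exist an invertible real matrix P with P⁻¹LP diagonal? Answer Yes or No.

No

Characteristic polynomial: p(λ) = λ^3 + 9λ^2 + 24λ + 16 = (λ + 1)(λ + 4)^2.
λ = -4 has algebraic multiplicity 2; rank(L + 4I) = 2, so geometric multiplicity = 1.
Geometric multiplicity < algebraic multiplicity, so L is not diagonalizable.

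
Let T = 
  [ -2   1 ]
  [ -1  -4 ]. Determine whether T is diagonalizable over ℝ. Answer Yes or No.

No

Characteristic polynomial: p(r) = r^2 + 6r + 9 = (r + 3)^2.
r = -3 has algebraic multiplicity 2; rank(T + 3I) = 1, so geometric multiplicity = 1.
Geometric multiplicity < algebraic multiplicity, so T is not diagonalizable.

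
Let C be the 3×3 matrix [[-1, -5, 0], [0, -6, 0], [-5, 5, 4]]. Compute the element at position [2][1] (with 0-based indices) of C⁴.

Characteristic polynomial: λ^3 + 3λ^2 - 22λ - 24 = (λ - 4)(λ + 1)(λ + 6), so the eigenvalues are -6, -1, 4.
λ=-1: eigenvector (1, 0, 1).
λ=-6: eigenvector (1, 1, 0).
λ=4: eigenvector (0, 0, 1).
P = [[1, 1, 0], [0, 1, 0], [1, 0, 1]], D = diag(-1, -6, 4), P⁻¹ = [[1, -1, 0], [0, 1, 0], [-1, 1, 1]].
C⁴ = P·diag(1, 1296, 256)·P⁻¹ = [[1, 1295, 0], [0, 1296, 0], [-255, 255, 256]].
The requested entry is 255.

255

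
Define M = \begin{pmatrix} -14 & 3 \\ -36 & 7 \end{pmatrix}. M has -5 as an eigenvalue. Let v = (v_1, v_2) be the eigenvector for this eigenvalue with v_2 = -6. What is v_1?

-2

M + 5I = [[-9, 3], [-36, 12]].
Solving (M + 5I)v = 0 gives the eigenspace spanned by (-2, -6).
With v_2 = -6, v = (-2, -6), so v_1 = -2.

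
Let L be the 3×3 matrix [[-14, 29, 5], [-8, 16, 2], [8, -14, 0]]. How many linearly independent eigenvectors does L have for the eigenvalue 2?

1

L − 2I = [[-16, 29, 5], [-8, 14, 2], [8, -14, -2]].
This matrix has rank 2, so its null space has dimension 3 − 2 = 1.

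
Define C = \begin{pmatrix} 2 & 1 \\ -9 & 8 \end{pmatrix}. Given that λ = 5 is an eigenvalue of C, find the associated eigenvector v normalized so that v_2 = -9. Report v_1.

C − 5I = [[-3, 1], [-9, 3]].
Solving (C − 5I)v = 0 gives the eigenspace spanned by (-3, -9).
With v_2 = -9, v = (-3, -9), so v_1 = -3.

-3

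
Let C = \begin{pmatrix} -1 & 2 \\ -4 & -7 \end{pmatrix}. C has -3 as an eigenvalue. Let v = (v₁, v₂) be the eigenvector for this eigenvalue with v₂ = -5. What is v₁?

C + 3I = [[2, 2], [-4, -4]].
Solving (C + 3I)v = 0 gives the eigenspace spanned by (5, -5).
With v₂ = -5, v = (5, -5), so v₁ = 5.

5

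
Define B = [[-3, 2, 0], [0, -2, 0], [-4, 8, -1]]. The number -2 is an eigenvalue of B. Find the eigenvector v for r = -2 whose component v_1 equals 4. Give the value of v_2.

B + 2I = [[-1, 2, 0], [0, 0, 0], [-4, 8, 1]].
Solving (B + 2I)v = 0 gives the eigenspace spanned by (4, 2, 0).
With v_1 = 4, v = (4, 2, 0), so v_2 = 2.

2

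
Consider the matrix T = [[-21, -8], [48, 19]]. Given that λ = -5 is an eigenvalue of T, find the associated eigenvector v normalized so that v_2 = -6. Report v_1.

T + 5I = [[-16, -8], [48, 24]].
Solving (T + 5I)v = 0 gives the eigenspace spanned by (3, -6).
With v_2 = -6, v = (3, -6), so v_1 = 3.

3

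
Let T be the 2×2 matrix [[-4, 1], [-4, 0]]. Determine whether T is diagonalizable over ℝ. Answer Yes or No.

No

Characteristic polynomial: p(μ) = μ^2 + 4μ + 4 = (μ + 2)^2.
μ = -2 has algebraic multiplicity 2; rank(T + 2I) = 1, so geometric multiplicity = 1.
Geometric multiplicity < algebraic multiplicity, so T is not diagonalizable.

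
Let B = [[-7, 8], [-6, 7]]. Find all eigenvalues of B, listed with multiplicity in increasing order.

-1, 1

Characteristic polynomial: p(r) = r^2 - 1 = (r - 1)(r + 1).
Roots (with multiplicity): -1, 1.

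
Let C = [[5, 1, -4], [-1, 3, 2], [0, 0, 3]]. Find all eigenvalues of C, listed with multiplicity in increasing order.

3, 4, 4

Characteristic polynomial: p(s) = s^3 - 11s^2 + 40s - 48 = (s - 4)^2(s - 3).
Roots (with multiplicity): 3, 4, 4.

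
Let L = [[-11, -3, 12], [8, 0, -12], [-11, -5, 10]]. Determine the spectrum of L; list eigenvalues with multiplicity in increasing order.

-3, -2, 4

Characteristic polynomial: p(μ) = μ^3 + μ^2 - 14μ - 24 = (μ - 4)(μ + 2)(μ + 3).
Roots (with multiplicity): -3, -2, 4.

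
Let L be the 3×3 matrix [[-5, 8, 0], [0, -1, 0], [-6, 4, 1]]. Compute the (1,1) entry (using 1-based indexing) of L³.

-125

Characteristic polynomial: t^3 + 5t^2 - t - 5 = (t - 1)(t + 1)(t + 5), so the eigenvalues are -5, -1, 1.
t=-5: eigenvector (1, 0, 1).
t=-1: eigenvector (2, 1, 4).
t=1: eigenvector (0, 0, 1).
P = [[1, 2, 0], [0, 1, 0], [1, 4, 1]], D = diag(-5, -1, 1), P⁻¹ = [[1, -2, 0], [0, 1, 0], [-1, -2, 1]].
L³ = P·diag(-125, -1, 1)·P⁻¹ = [[-125, 248, 0], [0, -1, 0], [-126, 244, 1]].
The requested entry is -125.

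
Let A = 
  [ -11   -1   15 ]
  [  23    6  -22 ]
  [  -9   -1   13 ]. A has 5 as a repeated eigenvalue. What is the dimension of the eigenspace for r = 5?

1

A − 5I = [[-16, -1, 15], [23, 1, -22], [-9, -1, 8]].
This matrix has rank 2, so its null space has dimension 3 − 2 = 1.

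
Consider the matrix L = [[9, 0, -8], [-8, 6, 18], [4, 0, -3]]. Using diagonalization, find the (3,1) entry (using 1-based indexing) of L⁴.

Characteristic polynomial: λ^3 - 12λ^2 + 41λ - 30 = (λ - 6)(λ - 5)(λ - 1), so the eigenvalues are 1, 5, 6.
λ=6: eigenvector (0, 1, 0).
λ=5: eigenvector (2, -2, 1).
λ=1: eigenvector (1, -2, 1).
P = [[0, 2, 1], [1, -2, -2], [0, 1, 1]], D = diag(6, 5, 1), P⁻¹ = [[0, 1, 2], [1, 0, -1], [-1, 0, 2]].
L⁴ = P·diag(1296, 625, 1)·P⁻¹ = [[1249, 0, -1248], [-1248, 1296, 3838], [624, 0, -623]].
The requested entry is 624.

624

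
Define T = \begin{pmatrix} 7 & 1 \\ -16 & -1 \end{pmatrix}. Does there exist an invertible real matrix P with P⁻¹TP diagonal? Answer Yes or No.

Characteristic polynomial: p(s) = s^2 - 6s + 9 = (s - 3)^2.
s = 3 has algebraic multiplicity 2; rank(T − 3I) = 1, so geometric multiplicity = 1.
Geometric multiplicity < algebraic multiplicity, so T is not diagonalizable.

No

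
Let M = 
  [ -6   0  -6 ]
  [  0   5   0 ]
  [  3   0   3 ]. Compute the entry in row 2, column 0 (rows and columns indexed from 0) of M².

-9

Characteristic polynomial: s^3 - 2s^2 - 15s = s(s - 5)(s + 3), so the eigenvalues are -3, 0, 5.
s=0: eigenvector (-1, 0, 1).
s=-3: eigenvector (-2, 0, 1).
s=5: eigenvector (0, 1, 0).
P = [[-1, -2, 0], [0, 0, 1], [1, 1, 0]], D = diag(0, -3, 5), P⁻¹ = [[1, 0, 2], [-1, 0, -1], [0, 1, 0]].
M² = P·diag(0, 9, 25)·P⁻¹ = [[18, 0, 18], [0, 25, 0], [-9, 0, -9]].
The requested entry is -9.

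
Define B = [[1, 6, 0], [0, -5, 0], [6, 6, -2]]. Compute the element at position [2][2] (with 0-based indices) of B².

4

Characteristic polynomial: λ^3 + 6λ^2 + 3λ - 10 = (λ - 1)(λ + 2)(λ + 5), so the eigenvalues are -5, -2, 1.
λ=1: eigenvector (1, 0, 2).
λ=-5: eigenvector (-1, 1, 0).
λ=-2: eigenvector (0, 0, 1).
P = [[1, -1, 0], [0, 1, 0], [2, 0, 1]], D = diag(1, -5, -2), P⁻¹ = [[1, 1, 0], [0, 1, 0], [-2, -2, 1]].
B² = P·diag(1, 25, 4)·P⁻¹ = [[1, -24, 0], [0, 25, 0], [-6, -6, 4]].
The requested entry is 4.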